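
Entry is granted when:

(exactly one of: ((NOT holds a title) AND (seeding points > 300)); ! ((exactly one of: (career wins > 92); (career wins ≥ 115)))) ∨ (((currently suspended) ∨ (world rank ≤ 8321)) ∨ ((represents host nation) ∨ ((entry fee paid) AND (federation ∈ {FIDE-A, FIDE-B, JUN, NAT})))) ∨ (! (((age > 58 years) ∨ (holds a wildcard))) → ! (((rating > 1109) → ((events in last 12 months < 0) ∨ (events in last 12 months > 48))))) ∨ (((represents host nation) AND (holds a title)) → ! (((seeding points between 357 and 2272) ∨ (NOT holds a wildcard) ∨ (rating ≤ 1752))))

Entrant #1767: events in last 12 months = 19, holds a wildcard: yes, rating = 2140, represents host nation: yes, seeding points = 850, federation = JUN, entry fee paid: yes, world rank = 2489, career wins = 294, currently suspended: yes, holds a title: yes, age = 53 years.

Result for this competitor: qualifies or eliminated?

Qualifies

Atomic conditions:
  NOT holds a title: yes → false
  seeding points > 300: 850 > 300 is true
  career wins > 92: 294 > 92 is true
  career wins ≥ 115: 294 ≥ 115 is true
  currently suspended: yes → true
  world rank ≤ 8321: 2489 ≤ 8321 is true
  represents host nation: yes → true
  entry fee paid: yes → true
  federation ∈ {FIDE-A, FIDE-B, JUN, NAT}: JUN is in the set → true
  age > 58 years: 53 > 58 is false
  holds a wildcard: yes → true
  rating > 1109: 2140 > 1109 is true
  events in last 12 months < 0: 19 < 0 is false
  events in last 12 months > 48: 19 > 48 is false
  holds a title: yes → true
  seeding points between 357 and 2272: 850 in [357, 2272] is true
  NOT holds a wildcard: yes → false
  rating ≤ 1752: 2140 ≤ 1752 is false
Combine:
[1.1] false AND true = false
[1.2.1] exactly-one(true, true) = false
[1.2] NOT false = true
[1] exactly-one(false, true) = true
[2.1] true OR true = true
[2.2.2] true AND true = true
[2.2] true OR true = true
[2] true OR true = true
[3.1.1] false OR true = true
[3.1] NOT true = false
[3.2.1.2] false OR false = false
[3.2.1] true → false = false
[3.2] NOT false = true
[3] false → true (antecedent false ⇒ implication holds) = true
[4.1] true AND true = true
[4.2.1] true OR false OR false = true
[4.2] NOT true = false
[4] true → false = false
[root] true OR true OR true OR false = true
Overall: true → qualifies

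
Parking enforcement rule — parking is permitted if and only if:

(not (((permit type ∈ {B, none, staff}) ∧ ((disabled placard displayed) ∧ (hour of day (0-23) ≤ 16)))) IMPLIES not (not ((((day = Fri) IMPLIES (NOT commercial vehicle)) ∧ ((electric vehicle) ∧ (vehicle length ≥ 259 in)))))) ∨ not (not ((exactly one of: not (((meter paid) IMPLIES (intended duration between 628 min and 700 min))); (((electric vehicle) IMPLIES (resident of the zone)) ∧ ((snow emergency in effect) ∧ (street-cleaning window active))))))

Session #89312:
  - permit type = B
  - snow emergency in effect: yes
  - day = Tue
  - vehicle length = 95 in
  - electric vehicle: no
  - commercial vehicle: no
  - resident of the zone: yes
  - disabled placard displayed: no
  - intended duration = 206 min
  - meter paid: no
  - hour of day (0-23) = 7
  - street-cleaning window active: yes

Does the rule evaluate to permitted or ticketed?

Permitted

Atomic conditions:
  permit type ∈ {B, none, staff}: B is in the set → true
  disabled placard displayed: no → false
  hour of day (0-23) ≤ 16: 7 ≤ 16 is true
  day = Fri: Tue == Fri is false
  NOT commercial vehicle: no → true
  electric vehicle: no → false
  vehicle length ≥ 259 in: 95 ≥ 259 is false
  meter paid: no → false
  intended duration between 628 min and 700 min: 206 in [628, 700] is false
  resident of the zone: yes → true
  snow emergency in effect: yes → true
  street-cleaning window active: yes → true
Combine:
[1.1.1.2] false AND true = false
[1.1.1] true AND false = false
[1.1] NOT false = true
[1.2.1.1.1] false → true (antecedent false ⇒ implication holds) = true
[1.2.1.1.2] false AND false = false
[1.2.1.1] true AND false = false
[1.2.1] NOT false = true
[1.2] NOT true = false
[1] true → false = false
[2.1.1.1.1] false → false (antecedent false ⇒ implication holds) = true
[2.1.1.1] NOT true = false
[2.1.1.2.1] false → true (antecedent false ⇒ implication holds) = true
[2.1.1.2.2] true AND true = true
[2.1.1.2] true AND true = true
[2.1.1] exactly-one(false, true) = true
[2.1] NOT true = false
[2] NOT false = true
[root] false OR true = true
Overall: true → permitted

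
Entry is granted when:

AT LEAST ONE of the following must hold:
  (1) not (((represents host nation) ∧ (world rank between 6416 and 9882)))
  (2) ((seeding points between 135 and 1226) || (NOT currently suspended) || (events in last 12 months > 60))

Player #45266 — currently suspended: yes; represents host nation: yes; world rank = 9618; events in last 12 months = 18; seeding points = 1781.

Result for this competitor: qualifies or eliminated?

Atomic conditions:
  represents host nation: yes → true
  world rank between 6416 and 9882: 9618 in [6416, 9882] is true
  seeding points between 135 and 1226: 1781 in [135, 1226] is false
  NOT currently suspended: yes → false
  events in last 12 months > 60: 18 > 60 is false
Combine:
[1.1] true AND true = true
[1] NOT true = false
[2] false OR false OR false = false
[root] false OR false = false
Overall: false → eliminated

Eliminated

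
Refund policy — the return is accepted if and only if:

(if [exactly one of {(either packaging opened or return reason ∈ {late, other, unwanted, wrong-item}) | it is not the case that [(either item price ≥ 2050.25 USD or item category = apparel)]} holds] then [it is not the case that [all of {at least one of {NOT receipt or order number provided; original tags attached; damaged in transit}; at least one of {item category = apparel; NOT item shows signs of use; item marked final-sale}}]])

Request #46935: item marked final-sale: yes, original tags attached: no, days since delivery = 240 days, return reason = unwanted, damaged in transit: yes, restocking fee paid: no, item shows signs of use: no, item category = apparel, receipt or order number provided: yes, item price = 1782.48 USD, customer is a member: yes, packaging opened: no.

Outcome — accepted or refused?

Atomic conditions:
  packaging opened: no → false
  return reason ∈ {late, other, unwanted, wrong-item}: unwanted is in the set → true
  item price ≥ 2050.25 USD: 1782.48 ≥ 2050.25 is false
  item category = apparel: apparel == apparel is true
  NOT receipt or order number provided: yes → false
  original tags attached: no → false
  damaged in transit: yes → true
  NOT item shows signs of use: no → true
  item marked final-sale: yes → true
Combine:
[1.1] false OR true = true
[1.2.1] false OR true = true
[1.2] NOT true = false
[1] exactly-one(true, false) = true
[2.1.1] false OR false OR true = true
[2.1.2] true OR true OR true = true
[2.1] true AND true = true
[2] NOT true = false
[root] true → false = false
Overall: false → refused

Refused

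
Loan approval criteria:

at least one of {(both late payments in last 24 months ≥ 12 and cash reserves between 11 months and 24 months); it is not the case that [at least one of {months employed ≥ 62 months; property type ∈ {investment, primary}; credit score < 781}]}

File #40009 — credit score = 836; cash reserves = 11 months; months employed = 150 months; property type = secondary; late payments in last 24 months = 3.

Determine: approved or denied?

Denied

Atomic conditions:
  late payments in last 24 months ≥ 12: 3 ≥ 12 is false
  cash reserves between 11 months and 24 months: 11 in [11, 24] is true
  months employed ≥ 62 months: 150 ≥ 62 is true
  property type ∈ {investment, primary}: secondary is not in the set → false
  credit score < 781: 836 < 781 is false
Combine:
[1] false AND true = false
[2.1] true OR false OR false = true
[2] NOT true = false
[root] false OR false = false
Overall: false → denied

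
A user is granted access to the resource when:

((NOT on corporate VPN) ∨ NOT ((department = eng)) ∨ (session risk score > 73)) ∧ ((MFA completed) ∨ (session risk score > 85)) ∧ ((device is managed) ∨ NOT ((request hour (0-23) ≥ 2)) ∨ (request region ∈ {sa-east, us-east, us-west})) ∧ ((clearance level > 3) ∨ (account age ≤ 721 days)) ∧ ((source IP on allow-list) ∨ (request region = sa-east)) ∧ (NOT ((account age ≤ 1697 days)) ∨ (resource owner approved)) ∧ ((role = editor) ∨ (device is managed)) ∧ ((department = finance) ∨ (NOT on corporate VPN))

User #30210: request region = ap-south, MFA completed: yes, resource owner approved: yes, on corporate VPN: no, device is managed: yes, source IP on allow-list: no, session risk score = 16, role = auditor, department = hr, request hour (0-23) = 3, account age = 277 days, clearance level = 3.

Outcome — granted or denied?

Denied

Atomic conditions:
  NOT on corporate VPN: no → true
  department = eng: hr == eng is false
  session risk score > 73: 16 > 73 is false
  MFA completed: yes → true
  session risk score > 85: 16 > 85 is false
  device is managed: yes → true
  request hour (0-23) ≥ 2: 3 ≥ 2 is true
  request region ∈ {sa-east, us-east, us-west}: ap-south is not in the set → false
  clearance level > 3: 3 > 3 is false
  account age ≤ 721 days: 277 ≤ 721 is true
  source IP on allow-list: no → false
  request region = sa-east: ap-south == sa-east is false
  account age ≤ 1697 days: 277 ≤ 1697 is true
  resource owner approved: yes → true
  role = editor: auditor == editor is false
  department = finance: hr == finance is false
Combine:
[1.2] NOT false = true
[1] true OR true OR false = true
[2] true OR false = true
[3.2] NOT true = false
[3] true OR false OR false = true
[4] false OR true = true
[5] false OR false = false
[6.1] NOT true = false
[6] false OR true = true
[7] false OR true = true
[8] false OR true = true
[root] true AND true AND true AND true AND false AND true AND true AND true = false
Overall: false → denied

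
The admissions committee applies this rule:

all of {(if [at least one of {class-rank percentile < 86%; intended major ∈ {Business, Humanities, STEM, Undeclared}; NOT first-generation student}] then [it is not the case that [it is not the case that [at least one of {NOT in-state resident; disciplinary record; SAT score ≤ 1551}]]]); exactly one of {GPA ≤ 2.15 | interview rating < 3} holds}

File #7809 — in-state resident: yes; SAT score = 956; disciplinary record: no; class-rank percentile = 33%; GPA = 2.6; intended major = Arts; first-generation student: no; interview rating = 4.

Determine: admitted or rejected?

Atomic conditions:
  class-rank percentile < 86%: 33 < 86 is true
  intended major ∈ {Business, Humanities, STEM, Undeclared}: Arts is not in the set → false
  NOT first-generation student: no → true
  NOT in-state resident: yes → false
  disciplinary record: no → false
  SAT score ≤ 1551: 956 ≤ 1551 is true
  GPA ≤ 2.15: 2.6 ≤ 2.15 is false
  interview rating < 3: 4 < 3 is false
Combine:
[1.1] true OR false OR true = true
[1.2.1.1] false OR false OR true = true
[1.2.1] NOT true = false
[1.2] NOT false = true
[1] true → true = true
[2] exactly-one(false, false) = false
[root] true AND false = false
Overall: false → rejected

Rejected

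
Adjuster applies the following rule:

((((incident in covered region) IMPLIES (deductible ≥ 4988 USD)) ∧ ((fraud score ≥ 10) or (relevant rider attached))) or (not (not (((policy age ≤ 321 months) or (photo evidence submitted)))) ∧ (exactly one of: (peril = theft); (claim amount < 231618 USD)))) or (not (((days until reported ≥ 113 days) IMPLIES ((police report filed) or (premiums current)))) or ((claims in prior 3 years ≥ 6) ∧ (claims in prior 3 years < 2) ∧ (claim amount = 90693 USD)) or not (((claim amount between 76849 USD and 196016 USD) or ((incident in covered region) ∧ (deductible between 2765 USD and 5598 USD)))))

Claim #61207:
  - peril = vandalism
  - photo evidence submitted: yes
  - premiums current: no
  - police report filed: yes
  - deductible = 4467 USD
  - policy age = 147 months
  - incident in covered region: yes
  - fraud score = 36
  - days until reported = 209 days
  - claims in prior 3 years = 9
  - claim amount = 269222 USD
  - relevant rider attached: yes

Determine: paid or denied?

Atomic conditions:
  incident in covered region: yes → true
  deductible ≥ 4988 USD: 4467 ≥ 4988 is false
  fraud score ≥ 10: 36 ≥ 10 is true
  relevant rider attached: yes → true
  policy age ≤ 321 months: 147 ≤ 321 is true
  photo evidence submitted: yes → true
  peril = theft: vandalism == theft is false
  claim amount < 231618 USD: 269222 < 231618 is false
  days until reported ≥ 113 days: 209 ≥ 113 is true
  police report filed: yes → true
  premiums current: no → false
  claims in prior 3 years ≥ 6: 9 ≥ 6 is true
  claims in prior 3 years < 2: 9 < 2 is false
  claim amount = 90693 USD: 269222 == 90693 is false
  claim amount between 76849 USD and 196016 USD: 269222 in [76849, 196016] is false
  deductible between 2765 USD and 5598 USD: 4467 in [2765, 5598] is true
Combine:
[1.1.1] true → false = false
[1.1.2] true OR true = true
[1.1] false AND true = false
[1.2.1.1.1] true OR true = true
[1.2.1.1] NOT true = false
[1.2.1] NOT false = true
[1.2.2] exactly-one(false, false) = false
[1.2] true AND false = false
[1] false OR false = false
[2.1.1.2] true OR false = true
[2.1.1] true → true = true
[2.1] NOT true = false
[2.2] true AND false AND false = false
[2.3.1.2] true AND true = true
[2.3.1] false OR true = true
[2.3] NOT true = false
[2] false OR false OR false = false
[root] false OR false = false
Overall: false → denied

Denied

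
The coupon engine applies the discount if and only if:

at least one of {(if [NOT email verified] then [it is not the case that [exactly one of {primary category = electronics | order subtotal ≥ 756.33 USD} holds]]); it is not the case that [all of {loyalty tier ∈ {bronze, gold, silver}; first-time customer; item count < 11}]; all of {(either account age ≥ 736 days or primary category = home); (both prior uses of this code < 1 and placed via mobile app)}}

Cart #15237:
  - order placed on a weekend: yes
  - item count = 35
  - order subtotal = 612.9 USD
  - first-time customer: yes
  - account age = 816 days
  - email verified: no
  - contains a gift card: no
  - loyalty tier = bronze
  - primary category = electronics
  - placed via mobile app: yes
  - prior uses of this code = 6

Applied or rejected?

Applied

Atomic conditions:
  NOT email verified: no → true
  primary category = electronics: electronics == electronics is true
  order subtotal ≥ 756.33 USD: 612.9 ≥ 756.33 is false
  loyalty tier ∈ {bronze, gold, silver}: bronze is in the set → true
  first-time customer: yes → true
  item count < 11: 35 < 11 is false
  account age ≥ 736 days: 816 ≥ 736 is true
  primary category = home: electronics == home is false
  prior uses of this code < 1: 6 < 1 is false
  placed via mobile app: yes → true
Combine:
[1.2.1] exactly-one(true, false) = true
[1.2] NOT true = false
[1] true → false = false
[2.1] true AND true AND false = false
[2] NOT false = true
[3.1] true OR false = true
[3.2] false AND true = false
[3] true AND false = false
[root] false OR true OR false = true
Overall: true → applied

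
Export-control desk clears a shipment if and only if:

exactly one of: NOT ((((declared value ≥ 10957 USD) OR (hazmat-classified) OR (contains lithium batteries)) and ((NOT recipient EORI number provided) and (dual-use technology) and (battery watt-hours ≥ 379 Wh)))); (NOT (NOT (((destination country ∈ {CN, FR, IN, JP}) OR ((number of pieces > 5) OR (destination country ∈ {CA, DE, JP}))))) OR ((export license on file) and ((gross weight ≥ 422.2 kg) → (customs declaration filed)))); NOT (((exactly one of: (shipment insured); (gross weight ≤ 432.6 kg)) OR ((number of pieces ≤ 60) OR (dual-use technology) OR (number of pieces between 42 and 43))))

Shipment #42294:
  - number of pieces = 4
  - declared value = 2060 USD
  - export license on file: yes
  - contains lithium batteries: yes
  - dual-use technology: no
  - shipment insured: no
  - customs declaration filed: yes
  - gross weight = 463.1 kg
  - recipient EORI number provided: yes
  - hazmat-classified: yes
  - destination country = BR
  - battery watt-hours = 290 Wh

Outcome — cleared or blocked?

Blocked

Atomic conditions:
  declared value ≥ 10957 USD: 2060 ≥ 10957 is false
  hazmat-classified: yes → true
  contains lithium batteries: yes → true
  NOT recipient EORI number provided: yes → false
  dual-use technology: no → false
  battery watt-hours ≥ 379 Wh: 290 ≥ 379 is false
  destination country ∈ {CN, FR, IN, JP}: BR is not in the set → false
  number of pieces > 5: 4 > 5 is false
  destination country ∈ {CA, DE, JP}: BR is not in the set → false
  export license on file: yes → true
  gross weight ≥ 422.2 kg: 463.1 ≥ 422.2 is true
  customs declaration filed: yes → true
  shipment insured: no → false
  gross weight ≤ 432.6 kg: 463.1 ≤ 432.6 is false
  number of pieces ≤ 60: 4 ≤ 60 is true
  number of pieces between 42 and 43: 4 in [42, 43] is false
Combine:
[1.1.1] false OR true OR true = true
[1.1.2] false AND false AND false = false
[1.1] true AND false = false
[1] NOT false = true
[2.1.1.1.2] false OR false = false
[2.1.1.1] false OR false = false
[2.1.1] NOT false = true
[2.1] NOT true = false
[2.2.2] true → true = true
[2.2] true AND true = true
[2] false OR true = true
[3.1.1] exactly-one(false, false) = false
[3.1.2] true OR false OR false = true
[3.1] false OR true = true
[3] NOT true = false
[root] exactly-one(true, true, false) = false
Overall: false → blocked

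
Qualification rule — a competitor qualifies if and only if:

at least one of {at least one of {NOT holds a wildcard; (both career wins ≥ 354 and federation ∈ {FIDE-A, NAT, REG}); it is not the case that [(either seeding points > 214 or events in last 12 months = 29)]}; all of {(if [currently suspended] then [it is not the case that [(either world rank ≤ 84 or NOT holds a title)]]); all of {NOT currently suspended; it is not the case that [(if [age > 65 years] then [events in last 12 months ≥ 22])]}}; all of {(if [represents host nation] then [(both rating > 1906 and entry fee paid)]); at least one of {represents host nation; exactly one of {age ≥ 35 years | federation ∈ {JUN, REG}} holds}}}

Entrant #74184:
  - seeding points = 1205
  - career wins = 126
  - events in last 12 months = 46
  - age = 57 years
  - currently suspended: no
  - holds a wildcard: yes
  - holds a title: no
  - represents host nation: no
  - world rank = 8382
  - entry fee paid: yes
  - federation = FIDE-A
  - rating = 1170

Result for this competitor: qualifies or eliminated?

Qualifies

Atomic conditions:
  NOT holds a wildcard: yes → false
  career wins ≥ 354: 126 ≥ 354 is false
  federation ∈ {FIDE-A, NAT, REG}: FIDE-A is in the set → true
  seeding points > 214: 1205 > 214 is true
  events in last 12 months = 29: 46 == 29 is false
  currently suspended: no → false
  world rank ≤ 84: 8382 ≤ 84 is false
  NOT holds a title: no → true
  NOT currently suspended: no → true
  age > 65 years: 57 > 65 is false
  events in last 12 months ≥ 22: 46 ≥ 22 is true
  represents host nation: no → false
  rating > 1906: 1170 > 1906 is false
  entry fee paid: yes → true
  age ≥ 35 years: 57 ≥ 35 is true
  federation ∈ {JUN, REG}: FIDE-A is not in the set → false
Combine:
[1.2] false AND true = false
[1.3.1] true OR false = true
[1.3] NOT true = false
[1] false OR false OR false = false
[2.1.2.1] false OR true = true
[2.1.2] NOT true = false
[2.1] false → false (antecedent false ⇒ implication holds) = true
[2.2.2.1] false → true (antecedent false ⇒ implication holds) = true
[2.2.2] NOT true = false
[2.2] true AND false = false
[2] true AND false = false
[3.1.2] false AND true = false
[3.1] false → false (antecedent false ⇒ implication holds) = true
[3.2.2] exactly-one(true, false) = true
[3.2] false OR true = true
[3] true AND true = true
[root] false OR false OR true = true
Overall: true → qualifies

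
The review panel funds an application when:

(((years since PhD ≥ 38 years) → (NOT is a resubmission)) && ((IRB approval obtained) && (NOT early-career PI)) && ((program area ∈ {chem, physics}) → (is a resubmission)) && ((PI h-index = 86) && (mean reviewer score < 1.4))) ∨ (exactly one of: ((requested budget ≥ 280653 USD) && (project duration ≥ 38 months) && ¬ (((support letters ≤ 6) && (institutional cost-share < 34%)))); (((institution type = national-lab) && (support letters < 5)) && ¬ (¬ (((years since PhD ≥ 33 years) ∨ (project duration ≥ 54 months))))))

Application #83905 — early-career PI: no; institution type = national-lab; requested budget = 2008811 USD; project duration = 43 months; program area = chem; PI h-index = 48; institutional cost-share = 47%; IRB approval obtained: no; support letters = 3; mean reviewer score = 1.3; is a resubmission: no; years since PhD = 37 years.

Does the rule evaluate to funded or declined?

Atomic conditions:
  years since PhD ≥ 38 years: 37 ≥ 38 is false
  NOT is a resubmission: no → true
  IRB approval obtained: no → false
  NOT early-career PI: no → true
  program area ∈ {chem, physics}: chem is in the set → true
  is a resubmission: no → false
  PI h-index = 86: 48 == 86 is false
  mean reviewer score < 1.4: 1.3 < 1.4 is true
  requested budget ≥ 280653 USD: 2008811 ≥ 280653 is true
  project duration ≥ 38 months: 43 ≥ 38 is true
  support letters ≤ 6: 3 ≤ 6 is true
  institutional cost-share < 34%: 47 < 34 is false
  institution type = national-lab: national-lab == national-lab is true
  support letters < 5: 3 < 5 is true
  years since PhD ≥ 33 years: 37 ≥ 33 is true
  project duration ≥ 54 months: 43 ≥ 54 is false
Combine:
[1.1] false → true (antecedent false ⇒ implication holds) = true
[1.2] false AND true = false
[1.3] true → false = false
[1.4] false AND true = false
[1] true AND false AND false AND false = false
[2.1.3.1] true AND false = false
[2.1.3] NOT false = true
[2.1] true AND true AND true = true
[2.2.1] true AND true = true
[2.2.2.1.1] true OR false = true
[2.2.2.1] NOT true = false
[2.2.2] NOT false = true
[2.2] true AND true = true
[2] exactly-one(true, true) = false
[root] false OR false = false
Overall: false → declined

Declined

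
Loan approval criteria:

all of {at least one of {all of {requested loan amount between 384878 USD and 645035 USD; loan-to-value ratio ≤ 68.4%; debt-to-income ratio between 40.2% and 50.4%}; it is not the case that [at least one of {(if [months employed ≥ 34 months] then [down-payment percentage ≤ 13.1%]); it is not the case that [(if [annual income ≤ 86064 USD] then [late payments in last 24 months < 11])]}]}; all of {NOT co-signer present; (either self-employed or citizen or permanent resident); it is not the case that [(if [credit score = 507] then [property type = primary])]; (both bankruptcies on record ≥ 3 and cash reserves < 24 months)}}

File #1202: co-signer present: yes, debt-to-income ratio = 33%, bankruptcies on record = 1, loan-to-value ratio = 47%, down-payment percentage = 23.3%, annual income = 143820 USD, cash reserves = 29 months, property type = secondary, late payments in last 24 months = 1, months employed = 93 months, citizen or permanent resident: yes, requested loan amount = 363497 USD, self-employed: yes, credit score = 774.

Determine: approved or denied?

Denied

Atomic conditions:
  requested loan amount between 384878 USD and 645035 USD: 363497 in [384878, 645035] is false
  loan-to-value ratio ≤ 68.4%: 47 ≤ 68.4 is true
  debt-to-income ratio between 40.2% and 50.4%: 33 in [40.2, 50.4] is false
  months employed ≥ 34 months: 93 ≥ 34 is true
  down-payment percentage ≤ 13.1%: 23.3 ≤ 13.1 is false
  annual income ≤ 86064 USD: 143820 ≤ 86064 is false
  late payments in last 24 months < 11: 1 < 11 is true
  NOT co-signer present: yes → false
  self-employed: yes → true
  citizen or permanent resident: yes → true
  credit score = 507: 774 == 507 is false
  property type = primary: secondary == primary is false
  bankruptcies on record ≥ 3: 1 ≥ 3 is false
  cash reserves < 24 months: 29 < 24 is false
Combine:
[1.1] false AND true AND false = false
[1.2.1.1] true → false = false
[1.2.1.2.1] false → true (antecedent false ⇒ implication holds) = true
[1.2.1.2] NOT true = false
[1.2.1] false OR false = false
[1.2] NOT false = true
[1] false OR true = true
[2.2] true OR true = true
[2.3.1] false → false (antecedent false ⇒ implication holds) = true
[2.3] NOT true = false
[2.4] false AND false = false
[2] false AND true AND false AND false = false
[root] true AND false = false
Overall: false → denied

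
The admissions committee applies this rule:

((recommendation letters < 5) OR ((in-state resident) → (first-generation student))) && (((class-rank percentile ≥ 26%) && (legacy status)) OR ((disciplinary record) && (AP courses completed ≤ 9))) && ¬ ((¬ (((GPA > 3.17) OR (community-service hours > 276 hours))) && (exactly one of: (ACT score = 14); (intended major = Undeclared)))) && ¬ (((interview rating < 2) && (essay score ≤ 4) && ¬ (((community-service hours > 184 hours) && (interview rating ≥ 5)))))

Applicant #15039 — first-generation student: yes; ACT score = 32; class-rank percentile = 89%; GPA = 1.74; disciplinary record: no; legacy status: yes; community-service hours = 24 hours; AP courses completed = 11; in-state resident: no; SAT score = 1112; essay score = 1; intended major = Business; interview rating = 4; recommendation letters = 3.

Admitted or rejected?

Admitted

Atomic conditions:
  recommendation letters < 5: 3 < 5 is true
  in-state resident: no → false
  first-generation student: yes → true
  class-rank percentile ≥ 26%: 89 ≥ 26 is true
  legacy status: yes → true
  disciplinary record: no → false
  AP courses completed ≤ 9: 11 ≤ 9 is false
  GPA > 3.17: 1.74 > 3.17 is false
  community-service hours > 276 hours: 24 > 276 is false
  ACT score = 14: 32 == 14 is false
  intended major = Undeclared: Business == Undeclared is false
  interview rating < 2: 4 < 2 is false
  essay score ≤ 4: 1 ≤ 4 is true
  community-service hours > 184 hours: 24 > 184 is false
  interview rating ≥ 5: 4 ≥ 5 is false
Combine:
[1.2] false → true (antecedent false ⇒ implication holds) = true
[1] true OR true = true
[2.1] true AND true = true
[2.2] false AND false = false
[2] true OR false = true
[3.1.1.1] false OR false = false
[3.1.1] NOT false = true
[3.1.2] exactly-one(false, false) = false
[3.1] true AND false = false
[3] NOT false = true
[4.1.3.1] false AND false = false
[4.1.3] NOT false = true
[4.1] false AND true AND true = false
[4] NOT false = true
[root] true AND true AND true AND true = true
Overall: true → admitted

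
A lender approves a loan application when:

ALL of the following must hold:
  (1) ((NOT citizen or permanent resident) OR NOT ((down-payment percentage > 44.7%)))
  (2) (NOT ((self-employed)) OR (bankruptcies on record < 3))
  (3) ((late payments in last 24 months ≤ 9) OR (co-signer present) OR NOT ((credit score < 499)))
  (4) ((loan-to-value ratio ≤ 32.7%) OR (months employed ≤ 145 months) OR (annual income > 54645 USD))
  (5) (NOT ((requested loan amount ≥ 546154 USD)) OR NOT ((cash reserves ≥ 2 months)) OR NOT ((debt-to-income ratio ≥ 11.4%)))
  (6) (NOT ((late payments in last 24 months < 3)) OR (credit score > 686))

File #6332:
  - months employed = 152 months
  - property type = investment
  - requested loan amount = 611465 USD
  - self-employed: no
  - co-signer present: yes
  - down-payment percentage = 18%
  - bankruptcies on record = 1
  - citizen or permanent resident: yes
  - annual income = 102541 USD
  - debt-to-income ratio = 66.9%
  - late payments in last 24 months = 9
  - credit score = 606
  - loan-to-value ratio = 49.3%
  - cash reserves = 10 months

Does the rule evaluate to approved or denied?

Denied

Atomic conditions:
  NOT citizen or permanent resident: yes → false
  down-payment percentage > 44.7%: 18 > 44.7 is false
  self-employed: no → false
  bankruptcies on record < 3: 1 < 3 is true
  late payments in last 24 months ≤ 9: 9 ≤ 9 is true
  co-signer present: yes → true
  credit score < 499: 606 < 499 is false
  loan-to-value ratio ≤ 32.7%: 49.3 ≤ 32.7 is false
  months employed ≤ 145 months: 152 ≤ 145 is false
  annual income > 54645 USD: 102541 > 54645 is true
  requested loan amount ≥ 546154 USD: 611465 ≥ 546154 is true
  cash reserves ≥ 2 months: 10 ≥ 2 is true
  debt-to-income ratio ≥ 11.4%: 66.9 ≥ 11.4 is true
  late payments in last 24 months < 3: 9 < 3 is false
  credit score > 686: 606 > 686 is false
Combine:
[1.2] NOT false = true
[1] false OR true = true
[2.1] NOT false = true
[2] true OR true = true
[3.3] NOT false = true
[3] true OR true OR true = true
[4] false OR false OR true = true
[5.1] NOT true = false
[5.2] NOT true = false
[5.3] NOT true = false
[5] false OR false OR false = false
[6.1] NOT false = true
[6] true OR false = true
[root] true AND true AND true AND true AND false AND true = false
Overall: false → denied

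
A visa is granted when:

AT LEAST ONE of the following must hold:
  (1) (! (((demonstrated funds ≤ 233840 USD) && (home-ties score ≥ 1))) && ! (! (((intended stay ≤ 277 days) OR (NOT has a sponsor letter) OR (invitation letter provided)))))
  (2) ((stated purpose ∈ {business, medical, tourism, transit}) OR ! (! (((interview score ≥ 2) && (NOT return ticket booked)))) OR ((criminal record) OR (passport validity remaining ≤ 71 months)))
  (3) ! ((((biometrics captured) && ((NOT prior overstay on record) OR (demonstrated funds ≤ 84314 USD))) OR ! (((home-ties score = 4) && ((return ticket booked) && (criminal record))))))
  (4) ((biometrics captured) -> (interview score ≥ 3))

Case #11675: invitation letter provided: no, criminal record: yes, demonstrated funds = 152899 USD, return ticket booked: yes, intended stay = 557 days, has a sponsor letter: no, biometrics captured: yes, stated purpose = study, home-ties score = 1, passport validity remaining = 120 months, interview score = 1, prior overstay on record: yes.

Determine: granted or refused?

Granted

Atomic conditions:
  demonstrated funds ≤ 233840 USD: 152899 ≤ 233840 is true
  home-ties score ≥ 1: 1 ≥ 1 is true
  intended stay ≤ 277 days: 557 ≤ 277 is false
  NOT has a sponsor letter: no → true
  invitation letter provided: no → false
  stated purpose ∈ {business, medical, tourism, transit}: study is not in the set → false
  interview score ≥ 2: 1 ≥ 2 is false
  NOT return ticket booked: yes → false
  criminal record: yes → true
  passport validity remaining ≤ 71 months: 120 ≤ 71 is false
  biometrics captured: yes → true
  NOT prior overstay on record: yes → false
  demonstrated funds ≤ 84314 USD: 152899 ≤ 84314 is false
  home-ties score = 4: 1 == 4 is false
  return ticket booked: yes → true
  interview score ≥ 3: 1 ≥ 3 is false
Combine:
[1.1.1] true AND true = true
[1.1] NOT true = false
[1.2.1.1] false OR true OR false = true
[1.2.1] NOT true = false
[1.2] NOT false = true
[1] false AND true = false
[2.2.1.1] false AND false = false
[2.2.1] NOT false = true
[2.2] NOT true = false
[2.3] true OR false = true
[2] false OR false OR true = true
[3.1.1.2] false OR false = false
[3.1.1] true AND false = false
[3.1.2.1.2] true AND true = true
[3.1.2.1] false AND true = false
[3.1.2] NOT false = true
[3.1] false OR true = true
[3] NOT true = false
[4] true → false = false
[root] false OR true OR false OR false = true
Overall: true → granted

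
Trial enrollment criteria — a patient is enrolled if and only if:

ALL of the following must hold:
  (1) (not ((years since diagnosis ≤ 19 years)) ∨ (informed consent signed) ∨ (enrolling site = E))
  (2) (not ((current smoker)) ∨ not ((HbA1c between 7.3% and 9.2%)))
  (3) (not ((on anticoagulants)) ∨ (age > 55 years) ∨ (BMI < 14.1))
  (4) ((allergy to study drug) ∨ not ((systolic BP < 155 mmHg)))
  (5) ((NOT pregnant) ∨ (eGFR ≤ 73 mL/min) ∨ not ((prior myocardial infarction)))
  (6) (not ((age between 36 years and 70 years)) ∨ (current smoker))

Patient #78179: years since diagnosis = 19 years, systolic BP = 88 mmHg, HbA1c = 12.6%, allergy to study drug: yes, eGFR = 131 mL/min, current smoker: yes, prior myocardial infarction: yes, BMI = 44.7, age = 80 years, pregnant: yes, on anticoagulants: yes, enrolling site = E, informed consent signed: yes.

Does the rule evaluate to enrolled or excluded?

Atomic conditions:
  years since diagnosis ≤ 19 years: 19 ≤ 19 is true
  informed consent signed: yes → true
  enrolling site = E: E == E is true
  current smoker: yes → true
  HbA1c between 7.3% and 9.2%: 12.6 in [7.3, 9.2] is false
  on anticoagulants: yes → true
  age > 55 years: 80 > 55 is true
  BMI < 14.1: 44.7 < 14.1 is false
  allergy to study drug: yes → true
  systolic BP < 155 mmHg: 88 < 155 is true
  NOT pregnant: yes → false
  eGFR ≤ 73 mL/min: 131 ≤ 73 is false
  prior myocardial infarction: yes → true
  age between 36 years and 70 years: 80 in [36, 70] is false
Combine:
[1.1] NOT true = false
[1] false OR true OR true = true
[2.1] NOT true = false
[2.2] NOT false = true
[2] false OR true = true
[3.1] NOT true = false
[3] false OR true OR false = true
[4.2] NOT true = false
[4] true OR false = true
[5.3] NOT true = false
[5] false OR false OR false = false
[6.1] NOT false = true
[6] true OR true = true
[root] true AND true AND true AND true AND false AND true = false
Overall: false → excluded

Excluded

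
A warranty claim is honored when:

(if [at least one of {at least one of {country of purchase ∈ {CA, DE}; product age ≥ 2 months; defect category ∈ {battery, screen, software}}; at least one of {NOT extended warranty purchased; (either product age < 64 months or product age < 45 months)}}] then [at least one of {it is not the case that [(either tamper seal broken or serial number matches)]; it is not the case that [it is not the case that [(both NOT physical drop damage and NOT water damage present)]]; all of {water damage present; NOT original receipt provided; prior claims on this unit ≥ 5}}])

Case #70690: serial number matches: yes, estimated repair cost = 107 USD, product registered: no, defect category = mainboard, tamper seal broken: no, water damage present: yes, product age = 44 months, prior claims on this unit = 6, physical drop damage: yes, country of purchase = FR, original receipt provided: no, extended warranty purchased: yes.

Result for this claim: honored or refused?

Honored

Atomic conditions:
  country of purchase ∈ {CA, DE}: FR is not in the set → false
  product age ≥ 2 months: 44 ≥ 2 is true
  defect category ∈ {battery, screen, software}: mainboard is not in the set → false
  NOT extended warranty purchased: yes → false
  product age < 64 months: 44 < 64 is true
  product age < 45 months: 44 < 45 is true
  tamper seal broken: no → false
  serial number matches: yes → true
  NOT physical drop damage: yes → false
  NOT water damage present: yes → false
  water damage present: yes → true
  NOT original receipt provided: no → true
  prior claims on this unit ≥ 5: 6 ≥ 5 is true
Combine:
[1.1] false OR true OR false = true
[1.2.2] true OR true = true
[1.2] false OR true = true
[1] true OR true = true
[2.1.1] false OR true = true
[2.1] NOT true = false
[2.2.1.1] false AND false = false
[2.2.1] NOT false = true
[2.2] NOT true = false
[2.3] true AND true AND true = true
[2] false OR false OR true = true
[root] true → true = true
Overall: true → honored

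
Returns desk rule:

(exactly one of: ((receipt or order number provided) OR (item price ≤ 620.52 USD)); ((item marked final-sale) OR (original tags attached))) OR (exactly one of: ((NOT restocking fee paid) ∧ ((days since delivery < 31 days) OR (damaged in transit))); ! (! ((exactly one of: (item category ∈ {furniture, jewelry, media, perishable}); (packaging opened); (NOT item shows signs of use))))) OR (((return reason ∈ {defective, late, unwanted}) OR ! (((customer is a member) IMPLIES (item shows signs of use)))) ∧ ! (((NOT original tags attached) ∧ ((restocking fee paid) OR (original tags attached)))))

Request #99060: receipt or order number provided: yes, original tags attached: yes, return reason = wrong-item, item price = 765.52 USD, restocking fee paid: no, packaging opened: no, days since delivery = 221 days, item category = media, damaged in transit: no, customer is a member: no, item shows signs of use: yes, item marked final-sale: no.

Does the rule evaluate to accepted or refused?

Atomic conditions:
  receipt or order number provided: yes → true
  item price ≤ 620.52 USD: 765.52 ≤ 620.52 is false
  item marked final-sale: no → false
  original tags attached: yes → true
  NOT restocking fee paid: no → true
  days since delivery < 31 days: 221 < 31 is false
  damaged in transit: no → false
  item category ∈ {furniture, jewelry, media, perishable}: media is in the set → true
  packaging opened: no → false
  NOT item shows signs of use: yes → false
  return reason ∈ {defective, late, unwanted}: wrong-item is not in the set → false
  customer is a member: no → false
  item shows signs of use: yes → true
  NOT original tags attached: yes → false
  restocking fee paid: no → false
Combine:
[1.1] true OR false = true
[1.2] false OR true = true
[1] exactly-one(true, true) = false
[2.1.2] false OR false = false
[2.1] true AND false = false
[2.2.1.1] exactly-one(true, false, false) = true
[2.2.1] NOT true = false
[2.2] NOT false = true
[2] exactly-one(false, true) = true
[3.1.2.1] false → true (antecedent false ⇒ implication holds) = true
[3.1.2] NOT true = false
[3.1] false OR false = false
[3.2.1.2] false OR true = true
[3.2.1] false AND true = false
[3.2] NOT false = true
[3] false AND true = false
[root] false OR true OR false = true
Overall: true → accepted

Accepted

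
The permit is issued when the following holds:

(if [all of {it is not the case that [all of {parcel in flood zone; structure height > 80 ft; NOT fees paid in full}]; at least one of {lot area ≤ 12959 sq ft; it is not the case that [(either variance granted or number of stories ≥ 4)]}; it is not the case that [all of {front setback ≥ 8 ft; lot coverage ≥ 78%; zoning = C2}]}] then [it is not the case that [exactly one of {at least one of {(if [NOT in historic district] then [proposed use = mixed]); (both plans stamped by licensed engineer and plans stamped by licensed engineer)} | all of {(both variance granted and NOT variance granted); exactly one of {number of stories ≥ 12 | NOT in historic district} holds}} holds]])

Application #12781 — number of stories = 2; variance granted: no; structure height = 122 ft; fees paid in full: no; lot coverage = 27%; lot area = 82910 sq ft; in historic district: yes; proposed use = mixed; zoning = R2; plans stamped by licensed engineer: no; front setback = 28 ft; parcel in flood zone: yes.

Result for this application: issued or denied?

Atomic conditions:
  parcel in flood zone: yes → true
  structure height > 80 ft: 122 > 80 is true
  NOT fees paid in full: no → true
  lot area ≤ 12959 sq ft: 82910 ≤ 12959 is false
  variance granted: no → false
  number of stories ≥ 4: 2 ≥ 4 is false
  front setback ≥ 8 ft: 28 ≥ 8 is true
  lot coverage ≥ 78%: 27 ≥ 78 is false
  zoning = C2: R2 == C2 is false
  NOT in historic district: yes → false
  proposed use = mixed: mixed == mixed is true
  plans stamped by licensed engineer: no → false
  NOT variance granted: no → true
  number of stories ≥ 12: 2 ≥ 12 is false
Combine:
[1.1.1] true AND true AND true = true
[1.1] NOT true = false
[1.2.2.1] false OR false = false
[1.2.2] NOT false = true
[1.2] false OR true = true
[1.3.1] true AND false AND false = false
[1.3] NOT false = true
[1] false AND true AND true = false
[2.1.1.1] false → true (antecedent false ⇒ implication holds) = true
[2.1.1.2] false AND false = false
[2.1.1] true OR false = true
[2.1.2.1] false AND true = false
[2.1.2.2] exactly-one(false, false) = false
[2.1.2] false AND false = false
[2.1] exactly-one(true, false) = true
[2] NOT true = false
[root] false → false (antecedent false ⇒ implication holds) = true
Overall: true → issued

Issued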